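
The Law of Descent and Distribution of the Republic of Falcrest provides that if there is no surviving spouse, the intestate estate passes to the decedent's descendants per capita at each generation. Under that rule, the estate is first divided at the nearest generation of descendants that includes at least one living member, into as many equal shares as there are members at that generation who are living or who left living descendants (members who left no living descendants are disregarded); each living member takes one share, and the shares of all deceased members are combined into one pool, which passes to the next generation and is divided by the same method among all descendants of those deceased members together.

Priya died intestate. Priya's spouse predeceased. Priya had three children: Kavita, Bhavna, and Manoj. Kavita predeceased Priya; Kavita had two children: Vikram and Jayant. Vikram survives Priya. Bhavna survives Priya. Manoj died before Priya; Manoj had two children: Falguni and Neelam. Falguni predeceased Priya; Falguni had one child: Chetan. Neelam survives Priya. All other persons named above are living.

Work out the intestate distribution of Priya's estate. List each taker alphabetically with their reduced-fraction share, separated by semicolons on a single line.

Bhavna 1/3; Chetan 1/6; Jayant 1/6; Neelam 1/6; Vikram 1/6

There is no surviving spouse, so the entire estate passes to Priya's descendants per capita at each generation.
At generation 1 (Kavita, Bhavna, Manoj) there are 3 shares of (1)/3 = 1/3 each.
Living: Bhavna — each takes 1/3.
Deceased: Kavita and Manoj. Their combined 2/3 is pooled and carried to generation 2.
At generation 2 (Vikram, Jayant, Falguni, Neelam) there are 4 shares of (2/3)/4 = 1/6 each.
Living: Vikram, Jayant, and Neelam — each takes 1/6.
Deceased: Falguni. That 1/6 share is carried to generation 3.
At generation 3 (Chetan) there are 1 shares of (1/6)/1 = 1/6 each.
Living: Chetan — each takes 1/6.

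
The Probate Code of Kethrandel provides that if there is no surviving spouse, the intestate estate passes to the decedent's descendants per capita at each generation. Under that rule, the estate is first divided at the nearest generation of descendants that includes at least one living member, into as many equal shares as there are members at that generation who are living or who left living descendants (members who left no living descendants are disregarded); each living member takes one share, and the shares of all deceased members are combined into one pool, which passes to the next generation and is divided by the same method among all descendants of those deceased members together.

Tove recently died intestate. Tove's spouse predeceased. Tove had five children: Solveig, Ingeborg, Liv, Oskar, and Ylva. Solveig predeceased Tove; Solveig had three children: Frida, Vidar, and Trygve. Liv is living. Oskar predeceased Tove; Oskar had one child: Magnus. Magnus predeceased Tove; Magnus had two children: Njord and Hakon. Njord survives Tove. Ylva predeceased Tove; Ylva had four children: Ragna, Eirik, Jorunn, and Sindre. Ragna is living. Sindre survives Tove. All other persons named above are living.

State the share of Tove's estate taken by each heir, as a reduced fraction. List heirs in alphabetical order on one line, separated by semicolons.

Eirik 3/40; Frida 3/40; Hakon 3/80; Ingeborg 1/5; Jorunn 3/40; Liv 1/5; Njord 3/80; Ragna 3/40; Sindre 3/40; Trygve 3/40; Vidar 3/40

There is no surviving spouse, so the entire estate passes to Tove's descendants per capita at each generation.
At generation 1 (Solveig, Ingeborg, Liv, Oskar, Ylva) there are 5 shares of (1)/5 = 1/5 each.
Living: Ingeborg and Liv — each takes 1/5.
Deceased: Solveig, Oskar, and Ylva. Their combined 3/5 is pooled and carried to generation 2.
At generation 2 (Frida, Vidar, Trygve, Magnus, Ragna, Eirik, Jorunn, Sindre) there are 8 shares of (3/5)/8 = 3/40 each.
Living: Frida, Vidar, Trygve, Ragna, Eirik, Jorunn, and Sindre — each takes 3/40.
Deceased: Magnus. That 3/40 share is carried to generation 3.
At generation 3 (Njord, Hakon) there are 2 shares of (3/40)/2 = 3/80 each.
Living: Njord and Hakon — each takes 3/80.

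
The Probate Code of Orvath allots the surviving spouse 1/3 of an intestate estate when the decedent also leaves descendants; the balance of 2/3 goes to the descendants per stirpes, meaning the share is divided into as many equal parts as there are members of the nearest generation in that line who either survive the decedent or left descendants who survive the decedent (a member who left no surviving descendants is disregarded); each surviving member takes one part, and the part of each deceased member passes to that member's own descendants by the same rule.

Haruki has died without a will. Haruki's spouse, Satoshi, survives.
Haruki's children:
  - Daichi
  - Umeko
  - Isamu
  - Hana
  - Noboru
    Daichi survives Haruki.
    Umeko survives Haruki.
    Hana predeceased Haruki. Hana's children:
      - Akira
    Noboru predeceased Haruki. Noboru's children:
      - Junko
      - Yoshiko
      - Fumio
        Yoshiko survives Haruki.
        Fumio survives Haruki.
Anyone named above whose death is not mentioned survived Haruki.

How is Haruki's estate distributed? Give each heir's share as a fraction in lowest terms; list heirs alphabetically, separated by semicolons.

Satoshi, as surviving spouse, takes 1/3.
The remaining 2/3 passes to Haruki's descendants per stirpes.
The 2/3 is divided into 5 equal shares of 2/15 among Daichi, Umeko, Isamu, Hana, Noboru.
Daichi is living and takes 2/15.
Umeko is living and takes 2/15.
Isamu is living and takes 2/15.
Hana predeceased; the 2/15 allotted to Hana's branch passes to Hana's issue by representation.
Akira is the sole taker at this level and receives the full 2/15.
Noboru predeceased; the 2/15 allotted to Noboru's branch passes to Noboru's issue by representation.
The 2/15 is divided into 3 equal shares of 2/45 among Junko, Yoshiko, Fumio.
Junko is living and takes 2/45.
Yoshiko is living and takes 2/45.
Fumio is living and takes 2/45.

Akira 2/15; Daichi 2/15; Fumio 2/45; Isamu 2/15; Junko 2/45; Satoshi 1/3; Umeko 2/15; Yoshiko 2/45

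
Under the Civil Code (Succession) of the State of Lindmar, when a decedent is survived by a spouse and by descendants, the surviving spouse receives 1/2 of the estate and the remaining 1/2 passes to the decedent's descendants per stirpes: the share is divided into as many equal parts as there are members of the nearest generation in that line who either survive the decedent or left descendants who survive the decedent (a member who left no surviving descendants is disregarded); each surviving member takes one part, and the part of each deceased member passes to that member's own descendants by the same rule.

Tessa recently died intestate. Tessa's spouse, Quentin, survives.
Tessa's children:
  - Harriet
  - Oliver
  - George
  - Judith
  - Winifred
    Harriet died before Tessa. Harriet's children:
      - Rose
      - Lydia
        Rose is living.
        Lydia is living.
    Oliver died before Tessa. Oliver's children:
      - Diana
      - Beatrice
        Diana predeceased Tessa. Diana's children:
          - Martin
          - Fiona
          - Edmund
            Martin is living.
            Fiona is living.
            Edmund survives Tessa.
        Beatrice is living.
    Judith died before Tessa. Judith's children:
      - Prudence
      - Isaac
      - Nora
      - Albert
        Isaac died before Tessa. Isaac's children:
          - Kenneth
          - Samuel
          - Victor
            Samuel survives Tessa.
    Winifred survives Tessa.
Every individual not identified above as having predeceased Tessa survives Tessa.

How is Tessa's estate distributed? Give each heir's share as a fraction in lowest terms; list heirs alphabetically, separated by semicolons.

Albert 1/40; Beatrice 1/20; Edmund 1/60; Fiona 1/60; George 1/10; Kenneth 1/120; Lydia 1/20; Martin 1/60; Nora 1/40; Prudence 1/40; Quentin 1/2; Rose 1/20; Samuel 1/120; Victor 1/120; Winifred 1/10

Quentin, as surviving spouse, takes 1/2.
The remaining 1/2 passes to Tessa's descendants per stirpes.
The 1/2 is divided into 5 equal shares of 1/10 among Harriet, Oliver, George, Judith, Winifred.
Harriet predeceased; the 1/10 allotted to Harriet's branch passes to Harriet's issue by representation.
The 1/10 is divided into 2 equal shares of 1/20 among Rose, Lydia.
Rose is living and takes 1/20.
Lydia is living and takes 1/20.
Oliver predeceased; the 1/10 allotted to Oliver's branch passes to Oliver's issue by representation.
The 1/10 is divided into 2 equal shares of 1/20 among Diana, Beatrice.
Diana predeceased; the 1/20 allotted to Diana's branch passes to Diana's issue by representation.
The 1/20 is divided into 3 equal shares of 1/60 among Martin, Fiona, Edmund.
Martin is living and takes 1/60.
Fiona is living and takes 1/60.
Edmund is living and takes 1/60.
Beatrice is living and takes 1/20.
George is living and takes 1/10.
Judith predeceased; the 1/10 allotted to Judith's branch passes to Judith's issue by representation.
The 1/10 is divided into 4 equal shares of 1/40 among Prudence, Isaac, Nora, Albert.
Prudence is living and takes 1/40.
Isaac predeceased; the 1/40 allotted to Isaac's branch passes to Isaac's issue by representation.
The 1/40 is divided into 3 equal shares of 1/120 among Kenneth, Samuel, Victor.
Kenneth is living and takes 1/120.
Samuel is living and takes 1/120.
Victor is living and takes 1/120.
Nora is living and takes 1/40.
Albert is living and takes 1/40.
Winifred is living and takes 1/10.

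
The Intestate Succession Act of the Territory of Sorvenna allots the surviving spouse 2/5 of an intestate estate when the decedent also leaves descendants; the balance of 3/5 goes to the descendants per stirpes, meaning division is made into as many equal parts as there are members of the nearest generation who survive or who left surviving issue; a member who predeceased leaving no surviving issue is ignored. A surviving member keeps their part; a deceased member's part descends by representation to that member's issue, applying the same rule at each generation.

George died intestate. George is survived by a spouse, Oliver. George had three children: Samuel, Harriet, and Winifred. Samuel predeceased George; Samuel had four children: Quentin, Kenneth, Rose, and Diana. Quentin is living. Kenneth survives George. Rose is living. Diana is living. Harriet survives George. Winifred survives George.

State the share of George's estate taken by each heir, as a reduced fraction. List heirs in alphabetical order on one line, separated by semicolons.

Oliver, as surviving spouse, takes 2/5.
The remaining 3/5 passes to George's descendants per stirpes.
The 3/5 is divided into 3 equal shares of 1/5 among Samuel, Harriet, Winifred.
Samuel predeceased; the 1/5 allotted to Samuel's branch passes to Samuel's issue by representation.
The 1/5 is divided into 4 equal shares of 1/20 among Quentin, Kenneth, Rose, Diana.
Quentin is living and takes 1/20.
Kenneth is living and takes 1/20.
Rose is living and takes 1/20.
Diana is living and takes 1/20.
Harriet is living and takes 1/5.
Winifred is living and takes 1/5.

Diana 1/20; Harriet 1/5; Kenneth 1/20; Oliver 2/5; Quentin 1/20; Rose 1/20; Winifred 1/5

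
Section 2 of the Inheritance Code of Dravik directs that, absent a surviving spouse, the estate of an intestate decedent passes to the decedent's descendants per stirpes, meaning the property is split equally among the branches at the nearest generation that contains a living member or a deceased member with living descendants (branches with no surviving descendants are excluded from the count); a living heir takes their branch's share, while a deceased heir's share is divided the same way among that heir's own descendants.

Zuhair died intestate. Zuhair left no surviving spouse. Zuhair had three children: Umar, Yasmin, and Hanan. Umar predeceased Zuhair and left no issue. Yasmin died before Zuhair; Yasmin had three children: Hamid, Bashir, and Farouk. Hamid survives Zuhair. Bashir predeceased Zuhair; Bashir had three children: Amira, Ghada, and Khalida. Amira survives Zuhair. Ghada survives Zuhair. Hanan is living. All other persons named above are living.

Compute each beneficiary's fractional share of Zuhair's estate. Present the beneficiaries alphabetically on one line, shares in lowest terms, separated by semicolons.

There is no surviving spouse, so the entire estate passes to Zuhair's descendants per stirpes.
Umar left no surviving issue, so that branch lapses and is disregarded.
The estate is divided into 2 equal shares of 1/2 among Yasmin, Hanan.
Yasmin predeceased; the 1/2 allotted to Yasmin's branch passes to Yasmin's issue by representation.
The 1/2 is divided into 3 equal shares of 1/6 among Hamid, Bashir, Farouk.
Hamid is living and takes 1/6.
Bashir predeceased; the 1/6 allotted to Bashir's branch passes to Bashir's issue by representation.
The 1/6 is divided into 3 equal shares of 1/18 among Amira, Ghada, Khalida.
Amira is living and takes 1/18.
Ghada is living and takes 1/18.
Khalida is living and takes 1/18.
Farouk is living and takes 1/6.
Hanan is living and takes 1/2.

Amira 1/18; Farouk 1/6; Ghada 1/18; Hamid 1/6; Hanan 1/2; Khalida 1/18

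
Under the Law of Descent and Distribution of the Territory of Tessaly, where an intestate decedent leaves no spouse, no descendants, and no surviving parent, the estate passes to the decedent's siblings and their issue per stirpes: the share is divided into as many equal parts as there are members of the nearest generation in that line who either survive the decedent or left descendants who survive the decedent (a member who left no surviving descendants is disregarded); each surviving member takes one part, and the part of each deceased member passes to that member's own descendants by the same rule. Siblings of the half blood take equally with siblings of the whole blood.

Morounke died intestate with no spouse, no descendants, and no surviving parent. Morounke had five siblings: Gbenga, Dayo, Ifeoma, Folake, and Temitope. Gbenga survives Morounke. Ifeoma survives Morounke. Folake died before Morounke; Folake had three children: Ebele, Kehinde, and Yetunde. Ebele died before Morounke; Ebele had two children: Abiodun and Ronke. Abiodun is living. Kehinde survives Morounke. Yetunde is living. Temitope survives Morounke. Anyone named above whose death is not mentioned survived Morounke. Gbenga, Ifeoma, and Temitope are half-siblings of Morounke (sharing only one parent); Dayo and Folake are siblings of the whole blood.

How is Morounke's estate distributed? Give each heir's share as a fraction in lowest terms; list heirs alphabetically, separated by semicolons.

No spouse, descendants, or parent survives, so the estate passes to Morounke's siblings per stirpes.
Half-blood and whole-blood siblings take equally under the stated rule.
The estate is divided into 5 equal shares of 1/5 among Gbenga, Dayo, Ifeoma, Folake, Temitope.
Gbenga is living and takes 1/5.
Dayo is living and takes 1/5.
Ifeoma is living and takes 1/5.
Folake predeceased; the 1/5 allotted to Folake's branch passes to Folake's issue by representation.
The 1/5 is divided into 3 equal shares of 1/15 among Ebele, Kehinde, Yetunde.
Ebele predeceased; the 1/15 allotted to Ebele's branch passes to Ebele's issue by representation.
The 1/15 is divided into 2 equal shares of 1/30 among Abiodun, Ronke.
Abiodun is living and takes 1/30.
Ronke is living and takes 1/30.
Kehinde is living and takes 1/15.
Yetunde is living and takes 1/15.
Temitope is living and takes 1/5.

Abiodun 1/30; Dayo 1/5; Gbenga 1/5; Ifeoma 1/5; Kehinde 1/15; Ronke 1/30; Temitope 1/5; Yetunde 1/15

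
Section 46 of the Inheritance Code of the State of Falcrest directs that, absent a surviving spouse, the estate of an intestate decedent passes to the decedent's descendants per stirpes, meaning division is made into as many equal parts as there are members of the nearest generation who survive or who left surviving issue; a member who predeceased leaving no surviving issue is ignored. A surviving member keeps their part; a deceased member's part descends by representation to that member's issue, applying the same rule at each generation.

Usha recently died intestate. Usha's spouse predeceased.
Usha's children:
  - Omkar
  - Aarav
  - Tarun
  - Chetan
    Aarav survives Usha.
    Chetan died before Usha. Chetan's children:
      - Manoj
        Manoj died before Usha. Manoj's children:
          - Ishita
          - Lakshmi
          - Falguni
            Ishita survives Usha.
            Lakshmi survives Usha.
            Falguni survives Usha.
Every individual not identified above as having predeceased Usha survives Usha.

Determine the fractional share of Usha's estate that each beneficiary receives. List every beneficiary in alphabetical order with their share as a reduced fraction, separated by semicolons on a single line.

Aarav 1/4; Falguni 1/12; Ishita 1/12; Lakshmi 1/12; Omkar 1/4; Tarun 1/4

There is no surviving spouse, so the entire estate passes to Usha's descendants per stirpes.
The estate is divided into 4 equal shares of 1/4 among Omkar, Aarav, Tarun, Chetan.
Omkar is living and takes 1/4.
Aarav is living and takes 1/4.
Tarun is living and takes 1/4.
Chetan predeceased; the 1/4 allotted to Chetan's branch passes to Chetan's issue by representation.
Manoj's line is the sole branch at this level, so the full 1/4 passes to Manoj's issue by representation.
The 1/4 is divided into 3 equal shares of 1/12 among Ishita, Lakshmi, Falguni.
Ishita is living and takes 1/12.
Lakshmi is living and takes 1/12.
Falguni is living and takes 1/12.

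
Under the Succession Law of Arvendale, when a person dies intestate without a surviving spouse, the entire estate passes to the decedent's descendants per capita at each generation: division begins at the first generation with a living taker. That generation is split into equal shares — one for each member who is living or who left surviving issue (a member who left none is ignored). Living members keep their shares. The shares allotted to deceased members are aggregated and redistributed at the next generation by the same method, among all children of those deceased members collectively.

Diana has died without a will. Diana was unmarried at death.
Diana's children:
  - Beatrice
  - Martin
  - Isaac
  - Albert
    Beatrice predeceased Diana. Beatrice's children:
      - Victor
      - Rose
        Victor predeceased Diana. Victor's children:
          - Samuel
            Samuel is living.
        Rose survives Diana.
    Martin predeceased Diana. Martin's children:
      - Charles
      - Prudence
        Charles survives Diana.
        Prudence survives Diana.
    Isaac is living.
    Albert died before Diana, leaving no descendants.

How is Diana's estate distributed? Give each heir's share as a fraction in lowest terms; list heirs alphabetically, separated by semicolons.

There is no surviving spouse, so the entire estate passes to Diana's descendants per capita at each generation.
At generation 1 (Beatrice, Martin, Isaac) there are 3 shares of (1)/3 = 1/3 each.
Living: Isaac — each takes 1/3.
Deceased: Beatrice and Martin. Their combined 2/3 is pooled and carried to generation 2.
At generation 2 (Victor, Rose, Charles, Prudence) there are 4 shares of (2/3)/4 = 1/6 each.
Living: Rose, Charles, and Prudence — each takes 1/6.
Deceased: Victor. That 1/6 share is carried to generation 3.
At generation 3 (Samuel) there are 1 shares of (1/6)/1 = 1/6 each.
Living: Samuel — each takes 1/6.

Charles 1/6; Isaac 1/3; Prudence 1/6; Rose 1/6; Samuel 1/6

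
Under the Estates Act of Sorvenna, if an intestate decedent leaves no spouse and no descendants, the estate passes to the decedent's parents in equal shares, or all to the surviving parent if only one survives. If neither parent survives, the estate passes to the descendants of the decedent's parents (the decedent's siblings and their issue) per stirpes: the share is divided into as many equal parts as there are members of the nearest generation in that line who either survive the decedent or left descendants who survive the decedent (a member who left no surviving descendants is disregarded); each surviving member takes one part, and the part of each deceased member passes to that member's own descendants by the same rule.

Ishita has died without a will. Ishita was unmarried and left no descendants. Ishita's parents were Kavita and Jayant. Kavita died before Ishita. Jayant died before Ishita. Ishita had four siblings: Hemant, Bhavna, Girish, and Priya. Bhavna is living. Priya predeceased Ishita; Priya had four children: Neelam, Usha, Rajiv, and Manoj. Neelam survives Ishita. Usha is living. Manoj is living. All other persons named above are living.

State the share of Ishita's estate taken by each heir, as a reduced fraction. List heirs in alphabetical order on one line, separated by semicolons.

Bhavna 1/4; Girish 1/4; Hemant 1/4; Manoj 1/16; Neelam 1/16; Rajiv 1/16; Usha 1/16

Neither parent survives and there are no descendants, so the estate passes to Ishita's siblings and their issue per stirpes.
The estate is divided into 4 equal shares of 1/4 among Hemant, Bhavna, Girish, Priya.
Hemant is living and takes 1/4.
Bhavna is living and takes 1/4.
Girish is living and takes 1/4.
Priya predeceased; the 1/4 allotted to Priya's branch passes to Priya's issue by representation.
The 1/4 is divided into 4 equal shares of 1/16 among Neelam, Usha, Rajiv, Manoj.
Neelam is living and takes 1/16.
Usha is living and takes 1/16.
Rajiv is living and takes 1/16.
Manoj is living and takes 1/16.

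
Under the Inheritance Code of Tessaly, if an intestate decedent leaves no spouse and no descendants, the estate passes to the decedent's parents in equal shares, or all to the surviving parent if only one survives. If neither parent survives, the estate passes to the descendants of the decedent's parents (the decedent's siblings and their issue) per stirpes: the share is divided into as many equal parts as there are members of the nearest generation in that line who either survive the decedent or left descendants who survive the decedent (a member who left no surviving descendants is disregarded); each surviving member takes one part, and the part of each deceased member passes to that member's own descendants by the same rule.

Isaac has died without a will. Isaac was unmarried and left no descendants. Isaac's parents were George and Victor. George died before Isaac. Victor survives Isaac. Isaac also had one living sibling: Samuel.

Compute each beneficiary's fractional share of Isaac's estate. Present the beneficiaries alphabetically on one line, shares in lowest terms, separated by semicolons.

Victor 1

Only one parent, Victor, survives, so Victor takes the entire estate. The siblings take nothing because a surviving parent has priority.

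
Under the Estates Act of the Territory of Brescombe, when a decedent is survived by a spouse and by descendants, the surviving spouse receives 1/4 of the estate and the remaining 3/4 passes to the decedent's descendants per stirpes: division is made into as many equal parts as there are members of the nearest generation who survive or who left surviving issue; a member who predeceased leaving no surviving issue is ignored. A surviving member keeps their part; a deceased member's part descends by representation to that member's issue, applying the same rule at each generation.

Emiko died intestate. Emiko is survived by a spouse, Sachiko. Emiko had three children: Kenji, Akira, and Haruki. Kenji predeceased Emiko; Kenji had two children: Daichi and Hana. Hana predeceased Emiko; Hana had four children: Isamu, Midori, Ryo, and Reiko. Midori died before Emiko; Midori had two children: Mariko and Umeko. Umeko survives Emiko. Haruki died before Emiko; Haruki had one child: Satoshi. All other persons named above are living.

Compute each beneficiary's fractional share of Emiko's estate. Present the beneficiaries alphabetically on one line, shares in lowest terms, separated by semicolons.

Akira 1/4; Daichi 1/8; Isamu 1/32; Mariko 1/64; Reiko 1/32; Ryo 1/32; Sachiko 1/4; Satoshi 1/4; Umeko 1/64

Sachiko, as surviving spouse, takes 1/4.
The remaining 3/4 passes to Emiko's descendants per stirpes.
The 3/4 is divided into 3 equal shares of 1/4 among Kenji, Akira, Haruki.
Kenji predeceased; the 1/4 allotted to Kenji's branch passes to Kenji's issue by representation.
The 1/4 is divided into 2 equal shares of 1/8 among Daichi, Hana.
Daichi is living and takes 1/8.
Hana predeceased; the 1/8 allotted to Hana's branch passes to Hana's issue by representation.
The 1/8 is divided into 4 equal shares of 1/32 among Isamu, Midori, Ryo, Reiko.
Isamu is living and takes 1/32.
Midori predeceased; the 1/32 allotted to Midori's branch passes to Midori's issue by representation.
The 1/32 is divided into 2 equal shares of 1/64 among Mariko, Umeko.
Mariko is living and takes 1/64.
Umeko is living and takes 1/64.
Ryo is living and takes 1/32.
Reiko is living and takes 1/32.
Akira is living and takes 1/4.
Haruki predeceased; the 1/4 allotted to Haruki's branch passes to Haruki's issue by representation.
Satoshi is the sole taker at this level and receives the full 1/4.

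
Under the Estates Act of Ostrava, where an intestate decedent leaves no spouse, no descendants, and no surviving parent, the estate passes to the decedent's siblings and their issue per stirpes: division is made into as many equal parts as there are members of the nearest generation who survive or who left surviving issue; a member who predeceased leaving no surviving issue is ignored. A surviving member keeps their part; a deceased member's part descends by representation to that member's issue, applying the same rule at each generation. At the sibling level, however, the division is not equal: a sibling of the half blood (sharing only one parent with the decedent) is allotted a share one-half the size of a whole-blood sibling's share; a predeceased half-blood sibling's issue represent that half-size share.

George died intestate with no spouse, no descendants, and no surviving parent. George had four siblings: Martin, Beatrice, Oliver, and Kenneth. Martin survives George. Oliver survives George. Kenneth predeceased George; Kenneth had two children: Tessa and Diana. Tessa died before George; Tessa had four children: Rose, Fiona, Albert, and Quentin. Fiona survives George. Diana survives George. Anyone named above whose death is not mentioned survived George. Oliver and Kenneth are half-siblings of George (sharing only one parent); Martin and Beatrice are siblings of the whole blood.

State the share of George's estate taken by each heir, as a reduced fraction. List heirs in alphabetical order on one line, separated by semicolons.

No spouse, descendants, or parent survives, so the estate passes to George's siblings per stirpes.
Half-blood siblings count for one-half the weight of whole-blood siblings at the initial division.
Dividing 1 in proportion to weights (total weight 3): Martin (weight 1) → 1/3; Beatrice (weight 1) → 1/3; Oliver (weight 1/2) → 1/6; Kenneth (weight 1/2) → 1/6.
Martin is living and takes 1/3.
Beatrice is living and takes 1/3.
Oliver is living and takes 1/6.
Kenneth predeceased; the 1/6 allotted to Kenneth's branch passes to Kenneth's issue by representation.
The 1/6 is divided into 2 equal shares of 1/12 among Tessa, Diana.
Tessa predeceased; the 1/12 allotted to Tessa's branch passes to Tessa's issue by representation.
The 1/12 is divided into 4 equal shares of 1/48 among Rose, Fiona, Albert, Quentin.
Rose is living and takes 1/48.
Fiona is living and takes 1/48.
Albert is living and takes 1/48.
Quentin is living and takes 1/48.
Diana is living and takes 1/12.

Albert 1/48; Beatrice 1/3; Diana 1/12; Fiona 1/48; Martin 1/3; Oliver 1/6; Quentin 1/48; Rose 1/48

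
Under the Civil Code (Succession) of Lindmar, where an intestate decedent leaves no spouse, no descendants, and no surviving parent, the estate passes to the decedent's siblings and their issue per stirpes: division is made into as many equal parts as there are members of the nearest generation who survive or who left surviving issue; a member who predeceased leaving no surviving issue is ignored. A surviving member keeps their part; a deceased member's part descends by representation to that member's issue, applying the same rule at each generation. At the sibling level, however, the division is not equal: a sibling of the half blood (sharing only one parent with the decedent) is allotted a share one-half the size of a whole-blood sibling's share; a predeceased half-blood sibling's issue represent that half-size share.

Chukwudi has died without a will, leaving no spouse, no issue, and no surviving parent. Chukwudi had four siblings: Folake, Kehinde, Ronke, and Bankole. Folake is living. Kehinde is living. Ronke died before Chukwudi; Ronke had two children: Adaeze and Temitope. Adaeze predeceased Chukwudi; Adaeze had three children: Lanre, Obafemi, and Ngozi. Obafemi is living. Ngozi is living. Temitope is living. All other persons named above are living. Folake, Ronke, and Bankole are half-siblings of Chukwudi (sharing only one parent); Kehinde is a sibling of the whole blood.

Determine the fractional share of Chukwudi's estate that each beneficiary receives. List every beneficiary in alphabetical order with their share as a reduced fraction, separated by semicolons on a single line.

Bankole 1/5; Folake 1/5; Kehinde 2/5; Lanre 1/30; Ngozi 1/30; Obafemi 1/30; Temitope 1/10

No spouse, descendants, or parent survives, so the estate passes to Chukwudi's siblings per stirpes.
Half-blood siblings count for one-half the weight of whole-blood siblings at the initial division.
Dividing 1 in proportion to weights (total weight 5/2): Folake (weight 1/2) → 1/5; Kehinde (weight 1) → 2/5; Ronke (weight 1/2) → 1/5; Bankole (weight 1/2) → 1/5.
Folake is living and takes 1/5.
Kehinde is living and takes 2/5.
Ronke predeceased; the 1/5 allotted to Ronke's branch passes to Ronke's issue by representation.
The 1/5 is divided into 2 equal shares of 1/10 among Adaeze, Temitope.
Adaeze predeceased; the 1/10 allotted to Adaeze's branch passes to Adaeze's issue by representation.
The 1/10 is divided into 3 equal shares of 1/30 among Lanre, Obafemi, Ngozi.
Lanre is living and takes 1/30.
Obafemi is living and takes 1/30.
Ngozi is living and takes 1/30.
Temitope is living and takes 1/10.
Bankole is living and takes 1/5.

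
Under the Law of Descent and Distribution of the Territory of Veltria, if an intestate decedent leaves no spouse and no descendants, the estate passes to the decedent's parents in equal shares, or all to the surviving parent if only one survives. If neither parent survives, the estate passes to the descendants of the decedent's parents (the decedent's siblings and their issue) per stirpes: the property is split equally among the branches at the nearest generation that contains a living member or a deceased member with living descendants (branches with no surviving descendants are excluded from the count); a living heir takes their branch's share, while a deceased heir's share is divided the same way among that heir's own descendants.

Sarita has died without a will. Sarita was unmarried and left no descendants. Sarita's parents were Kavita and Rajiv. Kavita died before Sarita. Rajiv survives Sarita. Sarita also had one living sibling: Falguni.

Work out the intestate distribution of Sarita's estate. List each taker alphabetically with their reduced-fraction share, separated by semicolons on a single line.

Rajiv 1

Only one parent, Rajiv, survives, so Rajiv takes the entire estate. The siblings take nothing because a surviving parent has priority.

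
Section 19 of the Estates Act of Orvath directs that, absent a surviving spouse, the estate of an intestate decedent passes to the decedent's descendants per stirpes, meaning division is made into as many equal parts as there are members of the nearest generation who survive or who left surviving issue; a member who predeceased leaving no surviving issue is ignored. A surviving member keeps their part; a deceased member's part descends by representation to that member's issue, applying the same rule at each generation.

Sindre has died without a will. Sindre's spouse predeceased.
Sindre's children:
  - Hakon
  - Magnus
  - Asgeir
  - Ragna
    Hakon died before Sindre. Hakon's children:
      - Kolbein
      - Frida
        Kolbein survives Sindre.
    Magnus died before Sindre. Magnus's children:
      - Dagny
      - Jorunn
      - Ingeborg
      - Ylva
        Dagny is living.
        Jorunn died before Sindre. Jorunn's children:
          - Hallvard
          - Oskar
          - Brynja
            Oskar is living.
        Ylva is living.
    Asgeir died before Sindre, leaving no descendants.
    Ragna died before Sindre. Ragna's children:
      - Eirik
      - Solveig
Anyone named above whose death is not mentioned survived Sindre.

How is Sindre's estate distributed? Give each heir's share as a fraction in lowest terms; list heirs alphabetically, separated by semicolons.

There is no surviving spouse, so the entire estate passes to Sindre's descendants per stirpes.
Asgeir left no surviving issue, so that branch lapses and is disregarded.
The estate is divided into 3 equal shares of 1/3 among Hakon, Magnus, Ragna.
Hakon predeceased; the 1/3 allotted to Hakon's branch passes to Hakon's issue by representation.
The 1/3 is divided into 2 equal shares of 1/6 among Kolbein, Frida.
Kolbein is living and takes 1/6.
Frida is living and takes 1/6.
Magnus predeceased; the 1/3 allotted to Magnus's branch passes to Magnus's issue by representation.
The 1/3 is divided into 4 equal shares of 1/12 among Dagny, Jorunn, Ingeborg, Ylva.
Dagny is living and takes 1/12.
Jorunn predeceased; the 1/12 allotted to Jorunn's branch passes to Jorunn's issue by representation.
The 1/12 is divided into 3 equal shares of 1/36 among Hallvard, Oskar, Brynja.
Hallvard is living and takes 1/36.
Oskar is living and takes 1/36.
Brynja is living and takes 1/36.
Ingeborg is living and takes 1/12.
Ylva is living and takes 1/12.
Ragna predeceased; the 1/3 allotted to Ragna's branch passes to Ragna's issue by representation.
The 1/3 is divided into 2 equal shares of 1/6 among Eirik, Solveig.
Eirik is living and takes 1/6.
Solveig is living and takes 1/6.

Brynja 1/36; Dagny 1/12; Eirik 1/6; Frida 1/6; Hallvard 1/36; Ingeborg 1/12; Kolbein 1/6; Oskar 1/36; Solveig 1/6; Ylva 1/12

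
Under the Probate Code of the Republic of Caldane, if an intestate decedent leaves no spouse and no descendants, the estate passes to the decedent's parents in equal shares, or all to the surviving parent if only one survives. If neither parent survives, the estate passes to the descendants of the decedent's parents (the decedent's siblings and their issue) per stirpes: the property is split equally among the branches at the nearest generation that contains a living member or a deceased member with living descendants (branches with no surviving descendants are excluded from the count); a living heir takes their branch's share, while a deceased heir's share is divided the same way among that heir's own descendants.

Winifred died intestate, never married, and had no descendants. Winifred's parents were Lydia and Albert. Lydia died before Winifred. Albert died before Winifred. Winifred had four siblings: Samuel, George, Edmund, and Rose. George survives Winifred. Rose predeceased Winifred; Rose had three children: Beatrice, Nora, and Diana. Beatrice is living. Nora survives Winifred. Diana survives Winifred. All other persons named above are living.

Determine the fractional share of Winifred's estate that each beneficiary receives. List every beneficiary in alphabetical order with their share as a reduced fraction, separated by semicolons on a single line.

Neither parent survives and there are no descendants, so the estate passes to Winifred's siblings and their issue per stirpes.
The estate is divided into 4 equal shares of 1/4 among Samuel, George, Edmund, Rose.
Samuel is living and takes 1/4.
George is living and takes 1/4.
Edmund is living and takes 1/4.
Rose predeceased; the 1/4 allotted to Rose's branch passes to Rose's issue by representation.
The 1/4 is divided into 3 equal shares of 1/12 among Beatrice, Nora, Diana.
Beatrice is living and takes 1/12.
Nora is living and takes 1/12.
Diana is living and takes 1/12.

Beatrice 1/12; Diana 1/12; Edmund 1/4; George 1/4; Nora 1/12; Samuel 1/4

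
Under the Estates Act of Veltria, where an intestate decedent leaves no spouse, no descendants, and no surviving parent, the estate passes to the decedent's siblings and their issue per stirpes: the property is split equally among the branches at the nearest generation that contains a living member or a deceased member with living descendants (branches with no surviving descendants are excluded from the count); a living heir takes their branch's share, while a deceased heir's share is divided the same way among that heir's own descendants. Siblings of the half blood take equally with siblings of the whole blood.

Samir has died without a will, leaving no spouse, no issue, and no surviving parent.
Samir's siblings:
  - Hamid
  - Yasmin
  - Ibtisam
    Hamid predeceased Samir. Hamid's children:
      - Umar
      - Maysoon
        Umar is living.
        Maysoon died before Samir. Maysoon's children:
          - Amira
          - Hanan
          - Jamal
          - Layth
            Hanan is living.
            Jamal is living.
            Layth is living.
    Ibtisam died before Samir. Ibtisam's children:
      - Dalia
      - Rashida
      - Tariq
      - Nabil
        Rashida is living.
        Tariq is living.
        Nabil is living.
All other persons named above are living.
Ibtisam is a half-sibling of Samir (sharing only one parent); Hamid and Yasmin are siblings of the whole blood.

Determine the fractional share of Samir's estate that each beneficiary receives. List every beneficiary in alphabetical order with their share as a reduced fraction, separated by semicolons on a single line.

Amira 1/24; Dalia 1/12; Hanan 1/24; Jamal 1/24; Layth 1/24; Nabil 1/12; Rashida 1/12; Tariq 1/12; Umar 1/6; Yasmin 1/3

No spouse, descendants, or parent survives, so the estate passes to Samir's siblings per stirpes.
Half-blood and whole-blood siblings take equally under the stated rule.
The estate is divided into 3 equal shares of 1/3 among Hamid, Yasmin, Ibtisam.
Hamid predeceased; the 1/3 allotted to Hamid's branch passes to Hamid's issue by representation.
The 1/3 is divided into 2 equal shares of 1/6 among Umar, Maysoon.
Umar is living and takes 1/6.
Maysoon predeceased; the 1/6 allotted to Maysoon's branch passes to Maysoon's issue by representation.
The 1/6 is divided into 4 equal shares of 1/24 among Amira, Hanan, Jamal, Layth.
Amira is living and takes 1/24.
Hanan is living and takes 1/24.
Jamal is living and takes 1/24.
Layth is living and takes 1/24.
Yasmin is living and takes 1/3.
Ibtisam predeceased; the 1/3 allotted to Ibtisam's branch passes to Ibtisam's issue by representation.
The 1/3 is divided into 4 equal shares of 1/12 among Dalia, Rashida, Tariq, Nabil.
Dalia is living and takes 1/12.
Rashida is living and takes 1/12.
Tariq is living and takes 1/12.
Nabil is living and takes 1/12.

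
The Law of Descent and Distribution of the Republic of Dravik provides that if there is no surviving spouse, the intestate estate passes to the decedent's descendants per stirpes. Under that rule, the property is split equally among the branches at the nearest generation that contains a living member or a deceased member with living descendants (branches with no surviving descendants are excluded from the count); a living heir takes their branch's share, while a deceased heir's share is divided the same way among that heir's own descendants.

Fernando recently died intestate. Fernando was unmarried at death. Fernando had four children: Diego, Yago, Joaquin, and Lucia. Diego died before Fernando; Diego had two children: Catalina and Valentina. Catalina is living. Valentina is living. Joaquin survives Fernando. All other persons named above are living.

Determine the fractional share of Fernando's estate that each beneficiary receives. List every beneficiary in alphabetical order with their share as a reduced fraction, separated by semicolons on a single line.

Catalina 1/8; Joaquin 1/4; Lucia 1/4; Valentina 1/8; Yago 1/4

There is no surviving spouse, so the entire estate passes to Fernando's descendants per stirpes.
The estate is divided into 4 equal shares of 1/4 among Diego, Yago, Joaquin, Lucia.
Diego predeceased; the 1/4 allotted to Diego's branch passes to Diego's issue by representation.
The 1/4 is divided into 2 equal shares of 1/8 among Catalina, Valentina.
Catalina is living and takes 1/8.
Valentina is living and takes 1/8.
Yago is living and takes 1/4.
Joaquin is living and takes 1/4.
Lucia is living and takes 1/4.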